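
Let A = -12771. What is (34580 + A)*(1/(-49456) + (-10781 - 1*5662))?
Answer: -17735188041281/49456 ≈ -3.5861e+8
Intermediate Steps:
(34580 + A)*(1/(-49456) + (-10781 - 1*5662)) = (34580 - 12771)*(1/(-49456) + (-10781 - 1*5662)) = 21809*(-1/49456 + (-10781 - 5662)) = 21809*(-1/49456 - 16443) = 21809*(-813205009/49456) = -17735188041281/49456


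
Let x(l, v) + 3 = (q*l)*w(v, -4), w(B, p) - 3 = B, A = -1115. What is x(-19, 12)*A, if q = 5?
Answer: 1592220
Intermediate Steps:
w(B, p) = 3 + B
x(l, v) = -3 + 5*l*(3 + v) (x(l, v) = -3 + (5*l)*(3 + v) = -3 + 5*l*(3 + v))
x(-19, 12)*A = (-3 + 5*(-19)*(3 + 12))*(-1115) = (-3 + 5*(-19)*15)*(-1115) = (-3 - 1425)*(-1115) = -1428*(-1115) = 1592220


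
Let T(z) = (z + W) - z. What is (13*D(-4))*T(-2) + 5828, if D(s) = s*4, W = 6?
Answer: 4580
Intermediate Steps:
D(s) = 4*s
T(z) = 6 (T(z) = (z + 6) - z = (6 + z) - z = 6)
(13*D(-4))*T(-2) + 5828 = (13*(4*(-4)))*6 + 5828 = (13*(-16))*6 + 5828 = -208*6 + 5828 = -1248 + 5828 = 4580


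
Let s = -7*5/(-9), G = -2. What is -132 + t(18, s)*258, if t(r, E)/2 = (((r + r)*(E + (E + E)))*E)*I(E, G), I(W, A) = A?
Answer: -1685732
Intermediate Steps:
s = 35/9 (s = -35*(-⅑) = 35/9 ≈ 3.8889)
t(r, E) = -24*r*E² (t(r, E) = 2*((((r + r)*(E + (E + E)))*E)*(-2)) = 2*((((2*r)*(E + 2*E))*E)*(-2)) = 2*((((2*r)*(3*E))*E)*(-2)) = 2*(((6*E*r)*E)*(-2)) = 2*((6*r*E²)*(-2)) = 2*(-12*r*E²) = -24*r*E²)
-132 + t(18, s)*258 = -132 - 24*18*(35/9)²*258 = -132 - 24*18*1225/81*258 = -132 - 19600/3*258 = -132 - 1685600 = -1685732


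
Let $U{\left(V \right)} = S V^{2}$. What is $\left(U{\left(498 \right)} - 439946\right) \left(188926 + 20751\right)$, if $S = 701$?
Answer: $36360268472866$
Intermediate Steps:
$U{\left(V \right)} = 701 V^{2}$
$\left(U{\left(498 \right)} - 439946\right) \left(188926 + 20751\right) = \left(701 \cdot 498^{2} - 439946\right) \left(188926 + 20751\right) = \left(701 \cdot 248004 - 439946\right) 209677 = \left(173850804 - 439946\right) 209677 = 173410858 \cdot 209677 = 36360268472866$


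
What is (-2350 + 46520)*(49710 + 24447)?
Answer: 3275514690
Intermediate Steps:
(-2350 + 46520)*(49710 + 24447) = 44170*74157 = 3275514690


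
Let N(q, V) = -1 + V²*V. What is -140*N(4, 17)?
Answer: -687680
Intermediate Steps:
N(q, V) = -1 + V³
-140*N(4, 17) = -140*(-1 + 17³) = -140*(-1 + 4913) = -140*4912 = -687680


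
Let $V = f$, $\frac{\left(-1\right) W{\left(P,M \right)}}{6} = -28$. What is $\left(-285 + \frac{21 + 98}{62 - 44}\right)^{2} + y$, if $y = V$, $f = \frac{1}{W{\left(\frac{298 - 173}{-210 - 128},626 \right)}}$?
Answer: $\frac{351541721}{4536} \approx 77500.0$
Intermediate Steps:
$W{\left(P,M \right)} = 168$ ($W{\left(P,M \right)} = \left(-6\right) \left(-28\right) = 168$)
$f = \frac{1}{168} \approx 0.0059524$
$V = \frac{1}{168} \approx 0.0059524$
$y = \frac{1}{168} \approx 0.0059524$
$\left(-285 + \frac{21 + 98}{62 - 44}\right)^{2} + y = \left(-285 + \frac{21 + 98}{62 - 44}\right)^{2} + \frac{1}{168} = \left(-285 + \frac{119}{18}\right)^{2} + \frac{1}{168} = \left(- \frac{5011}{18}\right)^{2} + \frac{1}{168} = \frac{25110121}{324} + \frac{1}{168} = \frac{351541721}{4536}$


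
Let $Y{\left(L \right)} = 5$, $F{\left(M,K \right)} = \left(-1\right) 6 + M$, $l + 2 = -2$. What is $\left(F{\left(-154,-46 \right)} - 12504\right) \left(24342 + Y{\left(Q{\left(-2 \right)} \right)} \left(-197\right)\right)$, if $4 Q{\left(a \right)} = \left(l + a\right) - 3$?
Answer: $-295793048$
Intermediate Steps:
$l = -4$ ($l = -2 - 2 = -4$)
$F{\left(M,K \right)} = -6 + M$
$Q{\left(a \right)} = - \frac{7}{4} + \frac{a}{4}$ ($Q{\left(a \right)} = \frac{\left(-4 + a\right) - 3}{4} = \frac{-7 + a}{4} = - \frac{7}{4} + \frac{a}{4}$)
$\left(F{\left(-154,-46 \right)} - 12504\right) \left(24342 + Y{\left(Q{\left(-2 \right)} \right)} \left(-197\right)\right) = \left(\left(-6 - 154\right) - 12504\right) \left(24342 + 5 \left(-197\right)\right) = \left(-160 - 12504\right) \left(24342 - 985\right) = \left(-12664\right) 23357 = -295793048$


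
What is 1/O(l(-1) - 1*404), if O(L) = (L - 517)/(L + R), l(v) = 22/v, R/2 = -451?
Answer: 1328/943 ≈ 1.4083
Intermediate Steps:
R = -902 (R = 2*(-451) = -902)
O(L) = (-517 + L)/(-902 + L) (O(L) = (L - 517)/(L - 902) = (-517 + L)/(-902 + L))
1/O(l(-1) - 1*404) = 1/((-517 + (22/(-1) - 1*404))/(-902 + (22/(-1) - 1*404))) = 1/((-517 + (22*(-1) - 404))/(-902 + (22*(-1) - 404))) = 1/((-517 + (-22 - 404))/(-902 + (-22 - 404))) = 1/((-517 - 426)/(-902 - 426)) = 1/(-943/(-1328)) = 1/(-1/1328*(-943)) = 1/(943/1328) = 1328/943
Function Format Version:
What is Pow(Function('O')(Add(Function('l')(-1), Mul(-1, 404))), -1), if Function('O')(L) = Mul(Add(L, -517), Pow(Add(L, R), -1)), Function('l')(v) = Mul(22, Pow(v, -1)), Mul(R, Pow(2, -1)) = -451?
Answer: Rational(1328, 943) ≈ 1.4083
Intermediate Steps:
R = -902 (R = Mul(2, -451) = -902)
Function('O')(L) = Mul(Pow(Add(-902, L), -1), Add(-517, L)) (Function('O')(L) = Mul(Add(L, -517), Pow(Add(L, -902), -1)) = Mul(Add(-517, L), Pow(Add(-902, L), -1)) = Mul(Pow(Add(-902, L), -1), Add(-517, L)))
Pow(Function('O')(Add(Function('l')(-1), Mul(-1, 404))), -1) = Pow(Mul(Pow(Add(-902, Add(Mul(22, Pow(-1, -1)), Mul(-1, 404))), -1), Add(-517, Add(Mul(22, Pow(-1, -1)), Mul(-1, 404)))), -1) = Pow(Mul(Pow(Add(-902, Add(Mul(22, -1), -404)), -1), Add(-517, Add(Mul(22, -1), -404))), -1) = Pow(Mul(Pow(Add(-902, Add(-22, -404)), -1), Add(-517, Add(-22, -404))), -1) = Pow(Mul(Pow(Add(-902, -426), -1), Add(-517, -426)), -1) = Pow(Mul(Pow(-1328, -1), -943), -1) = Pow(Mul(Rational(-1, 1328), -943), -1) = Pow(Rational(943, 1328), -1) = Rational(1328, 943)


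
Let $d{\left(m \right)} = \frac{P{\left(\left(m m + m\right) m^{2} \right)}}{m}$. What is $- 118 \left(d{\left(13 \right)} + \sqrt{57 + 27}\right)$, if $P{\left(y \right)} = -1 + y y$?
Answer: $- \frac{111634438434}{13} - 236 \sqrt{21} \approx -8.5873 \cdot 10^{9}$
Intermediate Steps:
$P{\left(y \right)} = -1 + y^{2}$
$d{\left(m \right)} = \frac{-1 + m^{4} \left(m + m^{2}\right)^{2}}{m}$ ($d{\left(m \right)} = \frac{-1 + \left(\left(m m + m\right) m^{2}\right)^{2}}{m} = \frac{-1 + \left(\left(m^{2} + m\right) m^{2}\right)^{2}}{m} = \frac{-1 + \left(\left(m + m^{2}\right) m^{2}\right)^{2}}{m} = \frac{-1 + \left(m^{2} \left(m + m^{2}\right)\right)^{2}}{m} = \frac{-1 + m^{4} \left(m + m^{2}\right)^{2}}{m}$)
$- 118 \left(d{\left(13 \right)} + \sqrt{57 + 27}\right) = - 118 \left(\frac{-1 + 13^{6} \left(1 + 13\right)^{2}}{13} + \sqrt{57 + 27}\right) = - 118 \left(\frac{-1 + 4826809 \cdot 14^{2}}{13} + \sqrt{84}\right) = - 118 \left(\frac{-1 + 4826809 \cdot 196}{13} + 2 \sqrt{21}\right) = - 118 \left(\frac{-1 + 946054564}{13} + 2 \sqrt{21}\right) = - 118 \left(\frac{1}{13} \cdot 946054563 + 2 \sqrt{21}\right) = - 118 \left(\frac{946054563}{13} + 2 \sqrt{21}\right) = - \frac{111634438434}{13} - 236 \sqrt{21}$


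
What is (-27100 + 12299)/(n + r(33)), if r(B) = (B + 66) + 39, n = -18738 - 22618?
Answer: 14801/41218 ≈ 0.35909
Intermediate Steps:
n = -41356
r(B) = 105 + B (r(B) = (66 + B) + 39 = 105 + B)
(-27100 + 12299)/(n + r(33)) = (-27100 + 12299)/(-41356 + (105 + 33)) = -14801/(-41356 + 138) = -14801/(-41218) = -14801*(-1/41218) = 14801/41218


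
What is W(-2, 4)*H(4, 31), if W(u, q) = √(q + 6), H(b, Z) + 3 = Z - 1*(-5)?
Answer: 33*√10 ≈ 104.36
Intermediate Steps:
H(b, Z) = 2 + Z (H(b, Z) = -3 + (Z - 1*(-5)) = -3 + (Z + 5) = -3 + (5 + Z) = 2 + Z)
W(u, q) = √(6 + q)
W(-2, 4)*H(4, 31) = √(6 + 4)*(2 + 31) = √10*33 = 33*√10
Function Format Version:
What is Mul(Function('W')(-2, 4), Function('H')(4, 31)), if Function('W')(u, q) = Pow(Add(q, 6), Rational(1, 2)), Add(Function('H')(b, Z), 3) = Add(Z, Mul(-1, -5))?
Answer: Mul(33, Pow(10, Rational(1, 2))) ≈ 104.36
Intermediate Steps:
Function('H')(b, Z) = Add(2, Z) (Function('H')(b, Z) = Add(-3, Add(Z, Mul(-1, -5))) = Add(-3, Add(Z, 5)) = Add(-3, Add(5, Z)) = Add(2, Z))
Function('W')(u, q) = Pow(Add(6, q), Rational(1, 2))
Mul(Function('W')(-2, 4), Function('H')(4, 31)) = Mul(Pow(Add(6, 4), Rational(1, 2)), Add(2, 31)) = Mul(Pow(10, Rational(1, 2)), 33) = Mul(33, Pow(10, Rational(1, 2)))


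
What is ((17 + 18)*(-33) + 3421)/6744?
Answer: 1133/3372 ≈ 0.33600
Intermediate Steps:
((17 + 18)*(-33) + 3421)/6744 = (35*(-33) + 3421)*(1/6744) = (-1155 + 3421)*(1/6744) = 2266*(1/6744) = 1133/3372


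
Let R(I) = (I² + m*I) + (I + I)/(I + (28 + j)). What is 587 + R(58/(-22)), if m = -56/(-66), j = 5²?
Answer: 59486857/100551 ≈ 591.61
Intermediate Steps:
j = 25
m = 28/33 (m = -56*(-1/66) = 28/33 ≈ 0.84848)
R(I) = I² + 28*I/33 + 2*I/(53 + I) (R(I) = (I² + 28*I/33) + (I + I)/(I + (28 + 25)) = (I² + 28*I/33) + (2*I)/(I + 53) = (I² + 28*I/33) + (2*I)/(53 + I) = (I² + 28*I/33) + 2*I/(53 + I) = I² + 28*I/33 + 2*I/(53 + I))
587 + R(58/(-22)) = 587 + (58/(-22))*(1550 + 33*(58/(-22))² + 1777*(58/(-22)))/(33*(53 + 58/(-22))) = 587 + (58*(-1/22))*(1550 + 33*(58*(-1/22))² + 1777*(58*(-1/22)))/(33*(53 + 58*(-1/22))) = 587 + (1/33)*(-29/11)*(1550 + 33*(-29/11)² + 1777*(-29/11))/(53 - 29/11) = 587 + (1/33)*(-29/11)*(1550 + 33*(841/121) - 51533/11)/(554/11) = 587 + (1/33)*(-29/11)*(11/554)*(1550 + 2523/11 - 51533/11) = 587 + (1/33)*(-29/11)*(11/554)*(-31960/11) = 587 + 463420/100551 = 59486857/100551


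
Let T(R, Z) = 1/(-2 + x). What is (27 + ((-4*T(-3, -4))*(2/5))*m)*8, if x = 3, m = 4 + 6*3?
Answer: -328/5 ≈ -65.600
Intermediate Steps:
m = 22 (m = 4 + 18 = 22)
T(R, Z) = 1 (T(R, Z) = 1/(-2 + 3) = 1/1 = 1)
(27 + ((-4*T(-3, -4))*(2/5))*m)*8 = (27 + ((-4*1)*(2/5))*22)*8 = (27 - 8/5*22)*8 = (27 - 176/5)*8 = -41/5*8 = -328/5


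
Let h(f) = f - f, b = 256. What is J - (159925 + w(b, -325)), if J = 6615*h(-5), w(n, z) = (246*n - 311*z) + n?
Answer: -324232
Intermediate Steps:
w(n, z) = -311*z + 247*n (w(n, z) = (-311*z + 246*n) + n = -311*z + 247*n)
h(f) = 0
J = 0 (J = 6615*0 = 0)
J - (159925 + w(b, -325)) = 0 - (159925 + (-311*(-325) + 247*256)) = 0 - (159925 + (101075 + 63232)) = 0 - (159925 + 164307) = 0 - 1*324232 = 0 - 324232 = -324232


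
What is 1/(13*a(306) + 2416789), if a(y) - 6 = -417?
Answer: 1/2411446 ≈ 4.1469e-7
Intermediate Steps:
a(y) = -411 (a(y) = 6 - 417 = -411)
1/(13*a(306) + 2416789) = 1/(13*(-411) + 2416789) = 1/(-5343 + 2416789) = 1/2411446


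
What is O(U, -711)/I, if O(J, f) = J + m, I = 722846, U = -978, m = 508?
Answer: -235/361423 ≈ -0.00065021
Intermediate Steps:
O(J, f) = 508 + J (O(J, f) = J + 508 = 508 + J)
O(U, -711)/I = (508 - 978)/722846 = -470*1/722846 = -235/361423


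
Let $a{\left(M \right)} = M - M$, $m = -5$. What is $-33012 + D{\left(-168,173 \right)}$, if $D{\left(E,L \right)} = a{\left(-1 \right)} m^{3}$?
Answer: $-33012$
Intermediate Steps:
$a{\left(M \right)} = 0$
$D{\left(E,L \right)} = 0$ ($D{\left(E,L \right)} = 0 \left(-5\right)^{3} = 0 \left(-125\right) = 0$)
$-33012 + D{\left(-168,173 \right)} = -33012 + 0 = -33012$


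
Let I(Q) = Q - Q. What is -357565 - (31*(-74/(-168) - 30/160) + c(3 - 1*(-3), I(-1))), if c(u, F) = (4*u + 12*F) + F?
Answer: -120152539/336 ≈ -3.5760e+5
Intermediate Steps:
I(Q) = 0
c(u, F) = 4*u + 13*F
-357565 - (31*(-74/(-168) - 30/160) + c(3 - 1*(-3), I(-1))) = -357565 - (31*(-74/(-168) - 30/160) + (4*(3 - 1*(-3)) + 13*0)) = -357565 - (31*(-74*(-1/168) - 30*1/160) + (4*(3 + 3) + 0)) = -357565 - (31*(37/84 - 3/16) + (4*6 + 0)) = -357565 - (31*(85/336) + (24 + 0)) = -357565 - (2635/336 + 24) = -357565 - 1*10699/336 = -357565 - 10699/336 = -120152539/336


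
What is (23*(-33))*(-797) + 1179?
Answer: 606102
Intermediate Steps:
(23*(-33))*(-797) + 1179 = -759*(-797) + 1179 = 604923 + 1179 = 606102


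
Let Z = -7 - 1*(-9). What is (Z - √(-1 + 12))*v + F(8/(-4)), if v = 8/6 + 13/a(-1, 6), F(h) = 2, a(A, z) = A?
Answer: -64/3 + 35*√11/3 ≈ 17.361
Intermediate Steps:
Z = 2 (Z = -7 + 9 = 2)
v = -35/3 (v = 8/6 + 13/(-1) = 8*(⅙) + 13*(-1) = 4/3 - 13 = -35/3 ≈ -11.667)
(Z - √(-1 + 12))*v + F(8/(-4)) = (2 - √(-1 + 12))*(-35/3) + 2 = (2 - √11)*(-35/3) + 2 = (-70/3 + 35*√11/3) + 2 = -64/3 + 35*√11/3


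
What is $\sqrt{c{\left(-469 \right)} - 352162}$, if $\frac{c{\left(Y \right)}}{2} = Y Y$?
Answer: $4 \sqrt{5485} \approx 296.24$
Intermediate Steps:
$c{\left(Y \right)} = 2 Y^{2}$ ($c{\left(Y \right)} = 2 Y Y = 2 Y^{2}$)
$\sqrt{c{\left(-469 \right)} - 352162} = \sqrt{2 \left(-469\right)^{2} - 352162} = \sqrt{2 \cdot 219961 - 352162} = \sqrt{439922 - 352162} = \sqrt{87760} = 4 \sqrt{5485}$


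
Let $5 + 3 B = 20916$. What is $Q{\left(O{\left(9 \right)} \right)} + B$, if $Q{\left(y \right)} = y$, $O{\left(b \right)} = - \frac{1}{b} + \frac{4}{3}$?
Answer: $\frac{62744}{9} \approx 6971.6$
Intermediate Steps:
$O{\left(b \right)} = \frac{4}{3} - \frac{1}{b}$ ($O{\left(b \right)} = - \frac{1}{b} + 4 \cdot \frac{1}{3} = - \frac{1}{b} + \frac{4}{3} = \frac{4}{3} - \frac{1}{b}$)
$B = \frac{20911}{3}$ ($B = - \frac{5}{3} + \frac{1}{3} \cdot 20916 = - \frac{5}{3} + 6972 = \frac{20911}{3} \approx 6970.3$)
$Q{\left(O{\left(9 \right)} \right)} + B = \left(\frac{4}{3} - \frac{1}{9}\right) + \frac{20911}{3} = \frac{11}{9} + \frac{20911}{3} = \frac{62744}{9}$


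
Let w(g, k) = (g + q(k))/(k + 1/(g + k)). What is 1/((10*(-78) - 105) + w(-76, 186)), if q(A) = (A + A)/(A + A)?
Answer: -20461/18116235 ≈ -0.0011294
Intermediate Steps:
q(A) = 1 (q(A) = (2*A)/((2*A)) = (2*A)*(1/(2*A)) = 1)
w(g, k) = (1 + g)/(k + 1/(g + k)) (w(g, k) = (g + 1)/(k + 1/(g + k)) = (1 + g)/(k + 1/(g + k)))
1/((10*(-78) - 105) + w(-76, 186)) = 1/((10*(-78) - 105) + (-76 + 186 + (-76)² - 76*186)/(1 + 186² - 76*186)) = 1/((-780 - 105) + (-76 + 186 + 5776 - 14136)/(1 + 34596 - 14136)) = 1/(-885 - 8250/20461) = 1/(-18116235/20461) = -20461/18116235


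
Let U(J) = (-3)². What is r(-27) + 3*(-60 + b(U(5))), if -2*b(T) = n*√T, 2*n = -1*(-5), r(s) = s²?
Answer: 2151/4 ≈ 537.75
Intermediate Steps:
U(J) = 9
n = 5/2 (n = (-1*(-5))/2 = (½)*5 = 5/2 ≈ 2.5000)
b(T) = -5*√T/4
r(-27) + 3*(-60 + b(U(5))) = (-27)² + 3*(-60 - 5*√9/4) = 729 + 3*(-60 - 5/4*3) = 729 + 3*(-60 - 15/4) = 729 + 3*(-255/4) = 729 - 765/4 = 2151/4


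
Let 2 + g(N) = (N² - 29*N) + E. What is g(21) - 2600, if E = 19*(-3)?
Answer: -2827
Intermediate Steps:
E = -57
g(N) = -59 + N² - 29*N (g(N) = -2 + ((N² - 29*N) - 57) = -2 + (-57 + N² - 29*N) = -59 + N² - 29*N)
g(21) - 2600 = (-59 + 21² - 29*21) - 2600 = (-59 + 441 - 609) - 2600 = -227 - 2600 = -2827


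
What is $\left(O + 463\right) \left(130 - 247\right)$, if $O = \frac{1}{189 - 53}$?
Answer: $- \frac{7367373}{136} \approx -54172.0$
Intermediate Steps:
$O = \frac{1}{136} \approx 0.0073529$
$\left(O + 463\right) \left(130 - 247\right) = \left(\frac{1}{136} + 463\right) \left(130 - 247\right) = \frac{62969 \left(130 - 247\right)}{136} = \frac{62969}{136} \left(-117\right) = - \frac{7367373}{136}$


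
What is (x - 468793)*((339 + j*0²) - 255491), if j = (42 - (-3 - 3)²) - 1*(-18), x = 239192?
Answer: 58583154352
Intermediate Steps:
j = 24 (j = (42 - 1*(-6)²) + 18 = (42 - 1*36) + 18 = (42 - 36) + 18 = 6 + 18 = 24)
(x - 468793)*((339 + j*0²) - 255491) = (239192 - 468793)*((339 + 24*0²) - 255491) = -229601*((339 + 24*0) - 255491) = -229601*((339 + 0) - 255491) = -229601*(339 - 255491) = -229601*(-255152) = 58583154352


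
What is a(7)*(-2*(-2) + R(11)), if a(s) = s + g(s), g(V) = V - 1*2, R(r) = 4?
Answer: 96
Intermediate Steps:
g(V) = -2 + V (g(V) = V - 2 = -2 + V)
a(s) = -2 + 2*s (a(s) = s + (-2 + s) = -2 + 2*s)
a(7)*(-2*(-2) + R(11)) = (-2 + 2*7)*(-2*(-2) + 4) = (-2 + 14)*(4 + 4) = 12*8 = 96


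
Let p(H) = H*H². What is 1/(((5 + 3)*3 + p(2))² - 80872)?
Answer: -1/79848 ≈ -1.2524e-5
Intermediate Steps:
p(H) = H³
1/(((5 + 3)*3 + p(2))² - 80872) = 1/(((5 + 3)*3 + 2³)² - 80872) = 1/((8*3 + 8)² - 80872) = 1/((24 + 8)² - 80872) = 1/(32² - 80872) = 1/(1024 - 80872) = 1/(-79848) = -1/79848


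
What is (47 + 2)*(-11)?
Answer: -539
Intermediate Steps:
(47 + 2)*(-11) = 49*(-11) = -539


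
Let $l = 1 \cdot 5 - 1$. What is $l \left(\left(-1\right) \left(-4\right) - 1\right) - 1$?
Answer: $11$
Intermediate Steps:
$l = 4$ ($l = 5 - 1 = 4$)
$l \left(\left(-1\right) \left(-4\right) - 1\right) - 1 = 4 \left(\left(-1\right) \left(-4\right) - 1\right) - 1 = 4 \left(4 - 1\right) - 1 = 4 \cdot 3 - 1 = 12 - 1 = 11$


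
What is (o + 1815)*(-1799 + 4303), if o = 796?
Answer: 6537944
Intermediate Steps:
(o + 1815)*(-1799 + 4303) = (796 + 1815)*(-1799 + 4303) = 2611*2504 = 6537944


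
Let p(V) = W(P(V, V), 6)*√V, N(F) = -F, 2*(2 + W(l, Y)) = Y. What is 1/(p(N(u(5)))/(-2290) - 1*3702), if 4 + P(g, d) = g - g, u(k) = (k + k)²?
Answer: -194136582/718693626565 + 229*I/718693626565 ≈ -0.00027012 + 3.1863e-10*I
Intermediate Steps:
u(k) = 4*k² (u(k) = (2*k)² = 4*k²)
P(g, d) = -4 (P(g, d) = -4 + (g - g) = -4 + 0 = -4)
W(l, Y) = -2 + Y/2
p(V) = √V (p(V) = (-2 + (½)*6)*√V = (-2 + 3)*√V = 1*√V = √V)
1/(p(N(u(5)))/(-2290) - 1*3702) = 1/(√(-4*5²)/(-2290) - 1*3702) = 1/(√(-4*25)*(-1/2290) - 3702) = 1/(√(-1*100)*(-1/2290) - 3702) = 1/(√(-100)*(-1/2290) - 3702) = 1/((10*I)*(-1/2290) - 3702) = 1/(-I/229 - 3702) = 1/(-3702 - I/229) = 52441*(-3702 + I/229)/718693626565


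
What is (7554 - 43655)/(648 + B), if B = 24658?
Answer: -36101/25306 ≈ -1.4266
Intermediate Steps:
(7554 - 43655)/(648 + B) = (7554 - 43655)/(648 + 24658) = -36101/25306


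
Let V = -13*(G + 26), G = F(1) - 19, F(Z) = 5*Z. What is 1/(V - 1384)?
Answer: -1/1540 ≈ -0.00064935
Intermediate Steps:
G = -14 (G = 5*1 - 19 = 5 - 19 = -14)
V = -156 (V = -13*(-14 + 26) = -13*12 = -156)
1/(V - 1384) = 1/(-156 - 1384) = 1/(-1540) = -1/1540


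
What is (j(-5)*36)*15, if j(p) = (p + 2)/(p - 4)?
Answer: 180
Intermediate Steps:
j(p) = (2 + p)/(-4 + p)
(j(-5)*36)*15 = (((2 - 5)/(-4 - 5))*36)*15 = ((-3/(-9))*36)*15 = (-1/9*(-3)*36)*15 = ((1/3)*36)*15 = 12*15 = 180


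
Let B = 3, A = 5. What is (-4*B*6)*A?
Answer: -360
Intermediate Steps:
(-4*B*6)*A = (-4*3*6)*5 = -12*6*5 = -72*5 = -360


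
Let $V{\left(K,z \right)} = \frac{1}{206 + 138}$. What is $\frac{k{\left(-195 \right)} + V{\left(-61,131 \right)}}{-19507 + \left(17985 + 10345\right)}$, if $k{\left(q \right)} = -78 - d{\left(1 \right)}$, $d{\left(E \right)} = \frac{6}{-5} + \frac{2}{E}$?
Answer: $- \frac{45177}{5058520} \approx -0.0089309$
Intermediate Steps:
$d{\left(E \right)} = - \frac{6}{5} + \frac{2}{E}$ ($d{\left(E \right)} = 6 \left(- \frac{1}{5}\right) + \frac{2}{E} = - \frac{6}{5} + \frac{2}{E}$)
$V{\left(K,z \right)} = \frac{1}{344}$
$k{\left(q \right)} = - \frac{394}{5}$ ($k{\left(q \right)} = -78 - \left(- \frac{6}{5} + \frac{2}{1}\right) = -78 - \left(- \frac{6}{5} + 2 \cdot 1\right) = -78 - \left(- \frac{6}{5} + 2\right) = -78 - \frac{4}{5} = - \frac{394}{5}$)
$\frac{k{\left(-195 \right)} + V{\left(-61,131 \right)}}{-19507 + \left(17985 + 10345\right)} = \frac{- \frac{394}{5} + \frac{1}{344}}{-19507 + \left(17985 + 10345\right)} = - \frac{135531}{1720 \left(-19507 + 28330\right)} = - \frac{135531}{1720 \cdot 8823} = \left(- \frac{135531}{1720}\right) \frac{1}{8823} = - \frac{45177}{5058520}$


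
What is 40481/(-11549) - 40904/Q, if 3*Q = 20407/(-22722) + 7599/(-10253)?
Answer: 330147940740742439/4410533638501 ≈ 74854.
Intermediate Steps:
Q = -381897449/698905998 (Q = (20407/(-22722) + 7599/(-10253))/3 = (20407*(-1/22722) + 7599*(-1/10253))/3 = (-20407/22722 - 7599/10253)/3 = (1/3)*(-381897449/232968666) = -381897449/698905998 ≈ -0.54642)
40481/(-11549) - 40904/Q = 40481/(-11549) - 40904/(-381897449/698905998) = 40481*(-1/11549) - 40904*(-698905998/381897449) = -40481/11549 + 28588050942192/381897449 = 330147940740742439/4410533638501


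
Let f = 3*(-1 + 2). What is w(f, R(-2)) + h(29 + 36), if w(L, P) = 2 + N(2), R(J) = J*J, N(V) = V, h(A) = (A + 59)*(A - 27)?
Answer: 4716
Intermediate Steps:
f = 3 (f = 3*1 = 3)
h(A) = (-27 + A)*(59 + A) (h(A) = (59 + A)*(-27 + A) = (-27 + A)*(59 + A))
R(J) = J²
w(L, P) = 4 (w(L, P) = 2 + 2 = 4)
w(f, R(-2)) + h(29 + 36) = 4 + (-1593 + (29 + 36)² + 32*(29 + 36)) = 4 + (-1593 + 65² + 32*65) = 4 + (-1593 + 4225 + 2080) = 4 + 4712 = 4716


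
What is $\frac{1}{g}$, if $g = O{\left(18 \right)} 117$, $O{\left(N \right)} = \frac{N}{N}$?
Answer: $\frac{1}{117} \approx 0.008547$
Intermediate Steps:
$O{\left(N \right)} = 1$
$g = 117$ ($g = 1 \cdot 117 = 117$)
$\frac{1}{g} = \frac{1}{117}$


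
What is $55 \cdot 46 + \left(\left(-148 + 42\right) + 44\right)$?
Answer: $2468$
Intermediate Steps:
$55 \cdot 46 + \left(\left(-148 + 42\right) + 44\right) = 2530 + \left(-106 + 44\right) = 2530 - 62 = 2468$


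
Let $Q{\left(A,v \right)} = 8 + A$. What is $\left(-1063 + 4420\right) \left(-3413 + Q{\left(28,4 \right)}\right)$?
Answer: $-11336589$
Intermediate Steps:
$\left(-1063 + 4420\right) \left(-3413 + Q{\left(28,4 \right)}\right) = \left(-1063 + 4420\right) \left(-3413 + \left(8 + 28\right)\right) = 3357 \left(-3413 + 36\right) = 3357 \left(-3377\right) = -11336589$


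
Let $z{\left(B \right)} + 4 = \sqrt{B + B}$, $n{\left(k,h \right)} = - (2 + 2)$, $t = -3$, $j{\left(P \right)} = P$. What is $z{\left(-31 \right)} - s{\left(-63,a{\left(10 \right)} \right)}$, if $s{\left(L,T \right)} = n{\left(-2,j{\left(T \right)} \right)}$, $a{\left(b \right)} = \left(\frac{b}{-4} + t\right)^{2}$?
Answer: $i \sqrt{62} \approx 7.874 i$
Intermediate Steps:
$n{\left(k,h \right)} = -4$ ($n{\left(k,h \right)} = \left(-1\right) 4 = -4$)
$a{\left(b \right)} = \left(-3 - \frac{b}{4}\right)^{2}$ ($a{\left(b \right)} = \left(\frac{b}{-4} - 3\right)^{2} = \left(b \left(- \frac{1}{4}\right) - 3\right)^{2} = \left(- \frac{b}{4} - 3\right)^{2} = \left(-3 - \frac{b}{4}\right)^{2}$)
$z{\left(B \right)} = -4 + \sqrt{2} \sqrt{B}$ ($z{\left(B \right)} = -4 + \sqrt{B + B} = -4 + \sqrt{2 B} = -4 + \sqrt{2} \sqrt{B}$)
$s{\left(L,T \right)} = -4$
$z{\left(-31 \right)} - s{\left(-63,a{\left(10 \right)} \right)} = \left(-4 + \sqrt{2} \sqrt{-31}\right) - -4 = \left(-4 + \sqrt{2} i \sqrt{31}\right) + 4 = \left(-4 + i \sqrt{62}\right) + 4 = i \sqrt{62}$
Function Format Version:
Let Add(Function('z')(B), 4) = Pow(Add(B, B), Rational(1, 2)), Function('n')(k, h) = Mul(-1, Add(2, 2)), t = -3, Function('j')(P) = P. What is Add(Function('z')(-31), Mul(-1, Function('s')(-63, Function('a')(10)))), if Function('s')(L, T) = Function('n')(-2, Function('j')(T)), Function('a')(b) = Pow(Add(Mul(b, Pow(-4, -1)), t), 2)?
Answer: Mul(I, Pow(62, Rational(1, 2))) ≈ Mul(7.8740, I)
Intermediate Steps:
Function('n')(k, h) = -4 (Function('n')(k, h) = Mul(-1, 4) = -4)
Function('a')(b) = Pow(Add(-3, Mul(Rational(-1, 4), b)), 2) (Function('a')(b) = Pow(Add(Mul(b, Pow(-4, -1)), -3), 2) = Pow(Add(Mul(b, Rational(-1, 4)), -3), 2) = Pow(Add(Mul(Rational(-1, 4), b), -3), 2) = Pow(Add(-3, Mul(Rational(-1, 4), b)), 2))
Function('z')(B) = Add(-4, Mul(Pow(2, Rational(1, 2)), Pow(B, Rational(1, 2)))) (Function('z')(B) = Add(-4, Pow(Add(B, B), Rational(1, 2))) = Add(-4, Pow(Mul(2, B), Rational(1, 2))) = Add(-4, Mul(Pow(2, Rational(1, 2)), Pow(B, Rational(1, 2)))))
Function('s')(L, T) = -4
Add(Function('z')(-31), Mul(-1, Function('s')(-63, Function('a')(10)))) = Add(Add(-4, Mul(Pow(2, Rational(1, 2)), Pow(-31, Rational(1, 2)))), Mul(-1, -4)) = Add(Add(-4, Mul(Pow(2, Rational(1, 2)), Mul(I, Pow(31, Rational(1, 2))))), 4) = Add(Add(-4, Mul(I, Pow(62, Rational(1, 2)))), 4) = Mul(I, Pow(62, Rational(1, 2)))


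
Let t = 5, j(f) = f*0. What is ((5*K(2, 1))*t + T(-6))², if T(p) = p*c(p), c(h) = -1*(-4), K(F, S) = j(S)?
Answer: 576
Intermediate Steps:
j(f) = 0
K(F, S) = 0
c(h) = 4
T(p) = 4*p (T(p) = p*4 = 4*p)
((5*K(2, 1))*t + T(-6))² = ((5*0)*5 + 4*(-6))² = (0*5 - 24)² = (0 - 24)² = (-24)² = 576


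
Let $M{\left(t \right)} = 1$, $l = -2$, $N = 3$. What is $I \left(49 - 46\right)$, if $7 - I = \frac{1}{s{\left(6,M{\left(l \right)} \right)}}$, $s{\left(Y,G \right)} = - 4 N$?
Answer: $\frac{85}{4} \approx 21.25$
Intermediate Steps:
$s{\left(Y,G \right)} = -12$ ($s{\left(Y,G \right)} = \left(-4\right) 3 = -12$)
$I = \frac{85}{12}$ ($I = 7 - \frac{1}{-12} = 7 - - \frac{1}{12} = 7 + \frac{1}{12} = \frac{85}{12} \approx 7.0833$)
$I \left(49 - 46\right) = \frac{85 \left(49 - 46\right)}{12} = \frac{85}{12} \cdot 3 = \frac{85}{4}$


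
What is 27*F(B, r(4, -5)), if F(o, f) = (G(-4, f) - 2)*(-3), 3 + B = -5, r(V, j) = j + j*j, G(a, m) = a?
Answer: 486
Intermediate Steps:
r(V, j) = j + j**2
B = -8 (B = -3 - 5 = -8)
F(o, f) = 18 (F(o, f) = (-4 - 2)*(-3) = -6*(-3) = 18)
27*F(B, r(4, -5)) = 27*18 = 486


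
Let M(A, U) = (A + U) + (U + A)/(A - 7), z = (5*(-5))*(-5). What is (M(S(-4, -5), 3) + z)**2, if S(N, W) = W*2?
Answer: 4052169/289 ≈ 14021.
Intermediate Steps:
S(N, W) = 2*W
z = 125 (z = -25*(-5) = 125)
M(A, U) = A + U + (A + U)/(-7 + A) (M(A, U) = (A + U) + (A + U)/(-7 + A) = A + U + (A + U)/(-7 + A))
(M(S(-4, -5), 3) + z)**2 = (((2*(-5))**2 - 12*(-5) - 6*3 + (2*(-5))*3)/(-7 + 2*(-5)) + 125)**2 = (((-10)**2 - 6*(-10) - 18 - 10*3)/(-7 - 10) + 125)**2 = ((100 + 60 - 18 - 30)/(-17) + 125)**2 = (-1/17*112 + 125)**2 = (-112/17 + 125)**2 = (2013/17)**2 = 4052169/289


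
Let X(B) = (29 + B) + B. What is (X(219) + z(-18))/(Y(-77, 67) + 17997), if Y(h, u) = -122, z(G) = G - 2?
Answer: 447/17875 ≈ 0.025007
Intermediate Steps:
z(G) = -2 + G
X(B) = 29 + 2*B
(X(219) + z(-18))/(Y(-77, 67) + 17997) = ((29 + 2*219) + (-2 - 18))/(-122 + 17997) = ((29 + 438) - 20)/17875 = (467 - 20)*(1/17875) = 447*(1/17875) = 447/17875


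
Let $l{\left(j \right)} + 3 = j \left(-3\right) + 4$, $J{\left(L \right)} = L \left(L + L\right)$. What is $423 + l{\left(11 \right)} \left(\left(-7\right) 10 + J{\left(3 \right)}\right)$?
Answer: $2087$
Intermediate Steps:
$J{\left(L \right)} = 2 L^{2}$ ($J{\left(L \right)} = L 2 L = 2 L^{2}$)
$l{\left(j \right)} = 1 - 3 j$ ($l{\left(j \right)} = -3 + \left(j \left(-3\right) + 4\right) = -3 - \left(-4 + 3 j\right) = 1 - 3 j$)
$423 + l{\left(11 \right)} \left(\left(-7\right) 10 + J{\left(3 \right)}\right) = 423 + \left(1 - 33\right) \left(\left(-7\right) 10 + 2 \cdot 3^{2}\right) = 423 + \left(1 - 33\right) \left(-70 + 2 \cdot 9\right) = 423 - 32 \left(-70 + 18\right) = 423 - -1664 = 423 + 1664 = 2087$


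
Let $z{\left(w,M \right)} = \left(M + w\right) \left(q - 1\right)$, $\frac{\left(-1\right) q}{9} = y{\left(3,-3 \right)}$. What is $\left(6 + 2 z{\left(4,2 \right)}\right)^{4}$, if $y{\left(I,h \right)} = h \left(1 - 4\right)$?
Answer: $914861642256$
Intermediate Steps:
$y{\left(I,h \right)} = - 3 h$ ($y{\left(I,h \right)} = h \left(-3\right) = - 3 h$)
$q = -81$ ($q = - 9 \left(\left(-3\right) \left(-3\right)\right) = \left(-9\right) 9 = -81$)
$z{\left(w,M \right)} = - 82 M - 82 w$ ($z{\left(w,M \right)} = \left(M + w\right) \left(-81 - 1\right) = \left(M + w\right) \left(-82\right) = - 82 M - 82 w$)
$\left(6 + 2 z{\left(4,2 \right)}\right)^{4} = \left(6 + 2 \left(\left(-82\right) 2 - 328\right)\right)^{4} = \left(6 + 2 \left(-164 - 328\right)\right)^{4} = \left(6 + 2 \left(-492\right)\right)^{4} = \left(6 - 984\right)^{4} = \left(-978\right)^{4} = 914861642256$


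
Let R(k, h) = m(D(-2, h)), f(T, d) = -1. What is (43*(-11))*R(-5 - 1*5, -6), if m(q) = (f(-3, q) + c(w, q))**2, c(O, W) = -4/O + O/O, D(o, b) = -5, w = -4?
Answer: -473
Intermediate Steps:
c(O, W) = 1 - 4/O (c(O, W) = -4/O + 1 = 1 - 4/O)
m(q) = 1 (m(q) = (-1 + (-4 - 4)/(-4))**2 = (-1 - 1/4*(-8))**2 = (-1 + 2)**2 = 1**2 = 1)
R(k, h) = 1
(43*(-11))*R(-5 - 1*5, -6) = (43*(-11))*1 = -473*1 = -473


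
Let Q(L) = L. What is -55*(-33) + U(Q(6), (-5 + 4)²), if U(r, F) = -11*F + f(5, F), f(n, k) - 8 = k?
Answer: 1813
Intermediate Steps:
f(n, k) = 8 + k
U(r, F) = 8 - 10*F (U(r, F) = -11*F + (8 + F) = 8 - 10*F)
-55*(-33) + U(Q(6), (-5 + 4)²) = -55*(-33) + (8 - 10*(-5 + 4)²) = 1815 + (8 - 10*(-1)²) = 1815 + (8 - 10*1) = 1815 + (8 - 10) = 1815 - 2 = 1813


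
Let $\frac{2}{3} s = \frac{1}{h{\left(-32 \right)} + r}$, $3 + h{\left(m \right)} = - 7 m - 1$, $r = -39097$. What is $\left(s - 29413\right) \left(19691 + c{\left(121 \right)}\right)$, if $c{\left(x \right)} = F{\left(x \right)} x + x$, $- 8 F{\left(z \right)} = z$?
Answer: $- \frac{109664426150425}{207344} \approx -5.289 \cdot 10^{8}$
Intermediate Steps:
$F{\left(z \right)} = - \frac{z}{8}$
$h{\left(m \right)} = -4 - 7 m$ ($h{\left(m \right)} = -3 - \left(1 + 7 m\right) = -4 - 7 m$)
$s = - \frac{1}{25918}$ ($s = \frac{3}{2 \left(\left(-4 - -224\right) - 39097\right)} = \frac{3}{2 \left(\left(-4 + 224\right) - 39097\right)} = \frac{3}{2 \left(220 - 39097\right)} = \frac{3}{2 \left(-38877\right)} = \frac{3}{2} \left(- \frac{1}{38877}\right) = - \frac{1}{25918} \approx -3.8583 \cdot 10^{-5}$)
$c{\left(x \right)} = x - \frac{x^{2}}{8}$ ($c{\left(x \right)} = - \frac{x}{8} x + x = - \frac{x^{2}}{8} + x = x - \frac{x^{2}}{8}$)
$\left(s - 29413\right) \left(19691 + c{\left(121 \right)}\right) = \left(- \frac{1}{25918} - 29413\right) \left(19691 + \frac{1}{8} \cdot 121 \left(8 - 121\right)\right) = - \frac{762326135 \left(19691 + \frac{1}{8} \cdot 121 \left(8 - 121\right)\right)}{25918} = - \frac{762326135 \left(19691 + \frac{1}{8} \cdot 121 \left(-113\right)\right)}{25918} = - \frac{762326135 \left(19691 - \frac{13673}{8}\right)}{25918} = \left(- \frac{762326135}{25918}\right) \frac{143855}{8} = - \frac{109664426150425}{207344}$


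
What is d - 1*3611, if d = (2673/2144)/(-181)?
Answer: -1401301777/388064 ≈ -3611.0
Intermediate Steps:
d = -2673/388064 (d = (2673*(1/2144))*(-1/181) = (2673/2144)*(-1/181) = -2673/388064 ≈ -0.0068880)
d - 1*3611 = -2673/388064 - 1*3611 = -2673/388064 - 3611 = -1401301777/388064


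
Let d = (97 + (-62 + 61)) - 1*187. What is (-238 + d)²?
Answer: 108241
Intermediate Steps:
d = -91 (d = (97 - 1) - 187 = 96 - 187 = -91)
(-238 + d)² = (-238 - 91)² = (-329)² = 108241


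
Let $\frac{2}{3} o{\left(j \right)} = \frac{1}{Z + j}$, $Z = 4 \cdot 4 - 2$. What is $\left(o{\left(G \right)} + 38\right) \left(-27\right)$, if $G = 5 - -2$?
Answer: $- \frac{14391}{14} \approx -1027.9$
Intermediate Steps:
$Z = 14$ ($Z = 16 - 2 = 14$)
$G = 7$ ($G = 5 + 2 = 7$)
$o{\left(j \right)} = \frac{3}{2 \left(14 + j\right)}$
$\left(o{\left(G \right)} + 38\right) \left(-27\right) = \left(\frac{3}{2 \left(14 + 7\right)} + 38\right) \left(-27\right) = \left(\frac{3}{2 \cdot 21} + 38\right) \left(-27\right) = \left(\frac{3}{2} \cdot \frac{1}{21} + 38\right) \left(-27\right) = \left(\frac{1}{14} + 38\right) \left(-27\right) = \frac{533}{14} \left(-27\right) = - \frac{14391}{14}$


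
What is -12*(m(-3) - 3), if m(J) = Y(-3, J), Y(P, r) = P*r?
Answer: -72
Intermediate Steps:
m(J) = -3*J
-12*(m(-3) - 3) = -12*(-3*(-3) - 3) = -12*(9 - 3) = -12*6 = -72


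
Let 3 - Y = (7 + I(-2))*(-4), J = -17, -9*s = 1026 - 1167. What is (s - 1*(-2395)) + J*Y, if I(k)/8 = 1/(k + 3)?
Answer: 4019/3 ≈ 1339.7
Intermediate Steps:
s = 47/3 (s = -(1026 - 1167)/9 = -1/9*(-141) = 47/3 ≈ 15.667)
I(k) = 8/(3 + k) (I(k) = 8/(k + 3) = 8/(3 + k))
Y = 63 (Y = 3 - (7 + 8/(3 - 2))*(-4) = 3 - (7 + 8/1)*(-4) = 3 - (7 + 8*1)*(-4) = 3 - (7 + 8)*(-4) = 3 - 15*(-4) = 3 - 1*(-60) = 3 + 60 = 63)
(s - 1*(-2395)) + J*Y = (47/3 - 1*(-2395)) - 17*63 = (47/3 + 2395) - 1071 = 7232/3 - 1071 = 4019/3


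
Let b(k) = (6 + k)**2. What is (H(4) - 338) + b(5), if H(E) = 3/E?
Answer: -865/4 ≈ -216.25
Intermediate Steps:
(H(4) - 338) + b(5) = (3/4 - 338) + (6 + 5)**2 = (3*(1/4) - 338) + 11**2 = (3/4 - 338) + 121 = -1349/4 + 121 = -865/4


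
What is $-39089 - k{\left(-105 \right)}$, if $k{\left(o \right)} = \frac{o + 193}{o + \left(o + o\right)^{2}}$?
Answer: $- \frac{1719720643}{43995} \approx -39089.0$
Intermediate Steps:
$k{\left(o \right)} = \frac{193 + o}{o + 4 o^{2}}$ ($k{\left(o \right)} = \frac{193 + o}{o + \left(2 o\right)^{2}} = \frac{193 + o}{o + 4 o^{2}}$)
$-39089 - k{\left(-105 \right)} = -39089 - \frac{193 - 105}{\left(-105\right) \left(1 + 4 \left(-105\right)\right)} = -39089 - \left(- \frac{1}{105}\right) \frac{1}{1 - 420} \cdot 88 = -39089 - \left(- \frac{1}{105}\right) \frac{1}{-419} \cdot 88 = -39089 - \left(- \frac{1}{105}\right) \left(- \frac{1}{419}\right) 88 = -39089 - \frac{88}{43995} = - \frac{1719720643}{43995}$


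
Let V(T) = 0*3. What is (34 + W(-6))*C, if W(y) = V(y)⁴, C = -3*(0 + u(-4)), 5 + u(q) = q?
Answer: 918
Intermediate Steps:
u(q) = -5 + q
V(T) = 0
C = 27 (C = -3*(0 + (-5 - 4)) = -3*(0 - 9) = -3*(-9) = 27)
W(y) = 0 (W(y) = 0⁴ = 0)
(34 + W(-6))*C = (34 + 0)*27 = 34*27 = 918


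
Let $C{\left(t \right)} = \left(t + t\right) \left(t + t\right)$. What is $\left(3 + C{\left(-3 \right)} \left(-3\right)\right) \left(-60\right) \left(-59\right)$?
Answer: $-371700$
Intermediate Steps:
$C{\left(t \right)} = 4 t^{2}$ ($C{\left(t \right)} = 2 t 2 t = 4 t^{2}$)
$\left(3 + C{\left(-3 \right)} \left(-3\right)\right) \left(-60\right) \left(-59\right) = \left(3 + 4 \left(-3\right)^{2} \left(-3\right)\right) \left(-60\right) \left(-59\right) = \left(3 + 4 \cdot 9 \left(-3\right)\right) \left(-60\right) \left(-59\right) = \left(3 + 36 \left(-3\right)\right) \left(-60\right) \left(-59\right) = \left(3 - 108\right) \left(-60\right) \left(-59\right) = \left(-105\right) \left(-60\right) \left(-59\right) = 6300 \left(-59\right) = -371700$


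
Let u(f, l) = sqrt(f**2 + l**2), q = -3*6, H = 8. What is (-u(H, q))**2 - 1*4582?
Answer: -4194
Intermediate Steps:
q = -18
(-u(H, q))**2 - 1*4582 = (-sqrt(8**2 + (-18)**2))**2 - 1*4582 = (-sqrt(64 + 324))**2 - 4582 = (-sqrt(388))**2 - 4582 = (-2*sqrt(97))**2 - 4582 = 388 - 4582 = -4194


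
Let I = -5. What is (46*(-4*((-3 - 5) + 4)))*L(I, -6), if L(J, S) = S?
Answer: -4416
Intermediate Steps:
(46*(-4*((-3 - 5) + 4)))*L(I, -6) = (46*(-4*((-3 - 5) + 4)))*(-6) = (46*(-4*(-8 + 4)))*(-6) = (46*(-4*(-4)))*(-6) = (46*16)*(-6) = 736*(-6) = -4416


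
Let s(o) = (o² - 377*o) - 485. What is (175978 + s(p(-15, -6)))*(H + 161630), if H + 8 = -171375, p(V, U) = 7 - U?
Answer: -1665432033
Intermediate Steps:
s(o) = -485 + o² - 377*o
H = -171383 (H = -8 - 171375 = -171383)
(175978 + s(p(-15, -6)))*(H + 161630) = (175978 + (-485 + (7 - 1*(-6))² - 377*(7 - 1*(-6))))*(-171383 + 161630) = (175978 + (-485 + (7 + 6)² - 377*(7 + 6)))*(-9753) = (175978 + (-485 + 13² - 377*13))*(-9753) = (175978 + (-485 + 169 - 4901))*(-9753) = (175978 - 5217)*(-9753) = 170761*(-9753) = -1665432033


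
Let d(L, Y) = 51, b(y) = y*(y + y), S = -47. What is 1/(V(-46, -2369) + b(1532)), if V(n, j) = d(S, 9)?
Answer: 1/4694099 ≈ 2.1303e-7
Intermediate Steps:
b(y) = 2*y**2 (b(y) = y*(2*y) = 2*y**2)
V(n, j) = 51
1/(V(-46, -2369) + b(1532)) = 1/(51 + 2*1532**2) = 1/(51 + 2*2347024) = 1/(51 + 4694048) = 1/4694099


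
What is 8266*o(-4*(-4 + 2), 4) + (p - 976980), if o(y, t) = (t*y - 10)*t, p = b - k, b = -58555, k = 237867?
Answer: -545994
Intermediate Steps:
p = -296422 (p = -58555 - 1*237867 = -58555 - 237867 = -296422)
o(y, t) = t*(-10 + t*y) (o(y, t) = (-10 + t*y)*t = t*(-10 + t*y))
8266*o(-4*(-4 + 2), 4) + (p - 976980) = 8266*(4*(-10 + 4*(-4*(-4 + 2)))) + (-296422 - 976980) = 8266*(4*(-10 + 4*(-4*(-2)))) - 1273402 = 8266*(4*(-10 + 4*8)) - 1273402 = 8266*(4*(-10 + 32)) - 1273402 = 8266*(4*22) - 1273402 = 8266*88 - 1273402 = 727408 - 1273402 = -545994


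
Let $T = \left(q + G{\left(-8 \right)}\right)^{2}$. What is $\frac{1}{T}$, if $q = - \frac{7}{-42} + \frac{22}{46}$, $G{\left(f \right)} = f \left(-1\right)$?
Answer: $\frac{19044}{1423249} \approx 0.013381$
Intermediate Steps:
$G{\left(f \right)} = - f$
$q = \frac{89}{138}$ ($q = \left(-7\right) \left(- \frac{1}{42}\right) + 22 \cdot \frac{1}{46} = \frac{1}{6} + \frac{11}{23} = \frac{89}{138} \approx 0.64493$)
$T = \frac{1423249}{19044}$ ($T = \left(\frac{89}{138} - -8\right)^{2} = \left(\frac{89}{138} + 8\right)^{2} = \left(\frac{1193}{138}\right)^{2} = \frac{1423249}{19044} \approx 74.735$)
$\frac{1}{T} = \frac{1}{\frac{1423249}{19044}} = \frac{19044}{1423249}$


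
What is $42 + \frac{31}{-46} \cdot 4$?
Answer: $\frac{904}{23} \approx 39.304$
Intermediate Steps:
$42 + \frac{31}{-46} \cdot 4 = 42 + 31 \left(- \frac{1}{46}\right) 4 = 42 - \frac{62}{23} = \frac{904}{23}$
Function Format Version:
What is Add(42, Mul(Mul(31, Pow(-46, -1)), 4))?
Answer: Rational(904, 23) ≈ 39.304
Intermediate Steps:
Add(42, Mul(Mul(31, Pow(-46, -1)), 4)) = Add(42, Mul(Mul(31, Rational(-1, 46)), 4)) = Add(42, Mul(Rational(-31, 46), 4)) = Add(42, Rational(-62, 23)) = Rational(904, 23)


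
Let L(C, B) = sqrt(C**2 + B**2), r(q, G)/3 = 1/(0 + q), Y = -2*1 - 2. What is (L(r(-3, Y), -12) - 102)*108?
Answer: -11016 + 108*sqrt(145) ≈ -9715.5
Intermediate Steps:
Y = -4 (Y = -2 - 2 = -4)
r(q, G) = 3/q (r(q, G) = 3/(0 + q) = 3/q)
L(C, B) = sqrt(B**2 + C**2)
(L(r(-3, Y), -12) - 102)*108 = (sqrt((-12)**2 + (3/(-3))**2) - 102)*108 = (sqrt(144 + (3*(-1/3))**2) - 102)*108 = (sqrt(144 + (-1)**2) - 102)*108 = (sqrt(144 + 1) - 102)*108 = (sqrt(145) - 102)*108 = (-102 + sqrt(145))*108 = -11016 + 108*sqrt(145)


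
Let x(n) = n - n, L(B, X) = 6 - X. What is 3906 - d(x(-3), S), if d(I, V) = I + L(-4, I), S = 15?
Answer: 3900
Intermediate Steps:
x(n) = 0
d(I, V) = 6 (d(I, V) = I + (6 - I) = 6)
3906 - d(x(-3), S) = 3906 - 1*6 = 3906 - 6 = 3900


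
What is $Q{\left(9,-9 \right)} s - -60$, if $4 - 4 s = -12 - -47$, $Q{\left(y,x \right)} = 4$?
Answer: $29$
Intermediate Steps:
$s = - \frac{31}{4}$ ($s = 1 - \frac{-12 - -47}{4} = 1 - \frac{-12 + 47}{4} = 1 - \frac{35}{4} = - \frac{31}{4} \approx -7.75$)
$Q{\left(9,-9 \right)} s - -60 = 4 \left(- \frac{31}{4}\right) - -60 = -31 + 60 = 29$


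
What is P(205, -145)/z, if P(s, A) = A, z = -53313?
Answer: 145/53313 ≈ 0.0027198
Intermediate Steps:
P(205, -145)/z = -145/(-53313) = -145*(-1/53313) = 145/53313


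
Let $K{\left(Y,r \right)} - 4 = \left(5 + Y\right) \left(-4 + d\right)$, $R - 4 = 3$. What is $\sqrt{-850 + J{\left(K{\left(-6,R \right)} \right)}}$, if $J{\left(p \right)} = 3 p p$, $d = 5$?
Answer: $i \sqrt{823} \approx 28.688 i$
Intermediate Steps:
$R = 7$ ($R = 4 + 3 = 7$)
$K{\left(Y,r \right)} = 9 + Y$ ($K{\left(Y,r \right)} = 4 + \left(5 + Y\right) \left(-4 + 5\right) = 4 + \left(5 + Y\right) 1 = 4 + \left(5 + Y\right) = 9 + Y$)
$J{\left(p \right)} = 3 p^{2}$
$\sqrt{-850 + J{\left(K{\left(-6,R \right)} \right)}} = \sqrt{-850 + 3 \left(9 - 6\right)^{2}} = \sqrt{-850 + 3 \cdot 3^{2}} = \sqrt{-850 + 3 \cdot 9} = \sqrt{-850 + 27} = \sqrt{-823} = i \sqrt{823}$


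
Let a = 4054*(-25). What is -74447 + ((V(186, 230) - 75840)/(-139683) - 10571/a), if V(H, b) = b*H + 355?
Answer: -1053931862265607/14156872050 ≈ -74447.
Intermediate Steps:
V(H, b) = 355 + H*b (V(H, b) = H*b + 355 = 355 + H*b)
a = -101350
-74447 + ((V(186, 230) - 75840)/(-139683) - 10571/a) = -74447 + (((355 + 186*230) - 75840)/(-139683) - 10571/(-101350)) = -74447 + (((355 + 42780) - 75840)*(-1/139683) - 10571*(-1/101350)) = -74447 + ((43135 - 75840)*(-1/139683) + 10571/101350) = -74447 + (-32705*(-1/139683) + 10571/101350) = -74447 + (32705/139683 + 10571/101350) = -74447 + 4791240743/14156872050 = -1053931862265607/14156872050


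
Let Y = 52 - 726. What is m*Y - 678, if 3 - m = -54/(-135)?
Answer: -12152/5 ≈ -2430.4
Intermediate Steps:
m = 13/5 (m = 3 - (-54)/(-135) = 3 - (-54)*(-1)/135 = 3 - 1*⅖ = 3 - ⅖ = 13/5 ≈ 2.6000)
Y = -674
m*Y - 678 = (13/5)*(-674) - 678 = -8762/5 - 678 = -12152/5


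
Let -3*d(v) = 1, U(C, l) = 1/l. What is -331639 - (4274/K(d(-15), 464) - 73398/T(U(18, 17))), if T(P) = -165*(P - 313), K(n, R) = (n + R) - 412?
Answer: -1504451081629/4535300 ≈ -3.3172e+5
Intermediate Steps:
d(v) = -⅓ (d(v) = -⅓*1 = -⅓)
K(n, R) = -412 + R + n (K(n, R) = (R + n) - 412 = -412 + R + n)
T(P) = 51645 - 165*P (T(P) = -165*(-313 + P) = 51645 - 165*P)
-331639 - (4274/K(d(-15), 464) - 73398/T(U(18, 17))) = -331639 - (4274/(-412 + 464 - ⅓) - 73398/(51645 - 165/17)) = -331639 - (4274/(155/3) - 73398/(51645 - 165*1/17)) = -331639 - (4274*(3/155) - 73398/(51645 - 165/17)) = -331639 - (12822/155 - 73398/877800/17) = -331639 - (12822/155 - 73398*17/877800) = -331639 - (12822/155 - 207961/146300) = -331639 - 1*368724929/4535300 = -331639 - 368724929/4535300 = -1504451081629/4535300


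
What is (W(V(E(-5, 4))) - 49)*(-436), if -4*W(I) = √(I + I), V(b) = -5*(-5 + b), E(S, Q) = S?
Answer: 22454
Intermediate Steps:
V(b) = 25 - 5*b
W(I) = -√2*√I/4 (W(I) = -√(I + I)/4 = -√2*√I/4)
(W(V(E(-5, 4))) - 49)*(-436) = (-√2*√(25 - 5*(-5))/4 - 49)*(-436) = (-√2*√(25 + 25)/4 - 49)*(-436) = (-√2*√50/4 - 49)*(-436) = (-√2*5*√2/4 - 49)*(-436) = (-5/2 - 49)*(-436) = -103/2*(-436) = 22454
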